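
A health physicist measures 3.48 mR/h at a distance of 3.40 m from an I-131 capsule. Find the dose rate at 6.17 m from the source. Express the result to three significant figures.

1.06 mR/h

By the inverse-square law, the rate at 6.17 m is
3.48 × (3.40/6.17)² = 3.48 × 0.3037 = 1.057 mR/h.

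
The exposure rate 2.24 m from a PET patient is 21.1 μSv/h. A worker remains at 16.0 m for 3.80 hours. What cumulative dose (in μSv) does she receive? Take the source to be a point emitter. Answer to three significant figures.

1.57 μSv

By the inverse-square law, rate at 16.0 m:
21.1 × (2.24/16.0)² = 21.1 × 0.01960 = 0.4136 μSv/h.
Dose = rate × time = 0.4136 μSv/h × 3.800 h = 1.572 μSv.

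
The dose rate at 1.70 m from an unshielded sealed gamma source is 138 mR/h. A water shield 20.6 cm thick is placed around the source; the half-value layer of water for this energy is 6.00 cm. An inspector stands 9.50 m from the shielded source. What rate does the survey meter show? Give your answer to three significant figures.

0.409 mR/h

Distance alone: 138 × (1.70/9.50)² = 138 × 0.03202 = 4.419 mR/h.
Shield: 20.6/6.00 = 3.433 half-value layers → attenuation 2^(−3.433) = 0.09259.
Combined: 4.419 × 0.09259 = 0.4092 mR/h.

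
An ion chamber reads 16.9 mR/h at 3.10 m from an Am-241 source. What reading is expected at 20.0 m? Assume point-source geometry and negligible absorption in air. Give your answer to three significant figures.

Intensity scales as (d₁/d₂)², so the rate at 20.0 m is
(3.10/20.0)² = 0.02403, so 16.9 × 0.02403 = 0.4061 mR/h.

0.406 mR/h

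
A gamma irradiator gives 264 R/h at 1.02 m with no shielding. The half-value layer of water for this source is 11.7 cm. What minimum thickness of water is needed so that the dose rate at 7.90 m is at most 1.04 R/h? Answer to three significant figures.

24.4 cm

At 7.90 m, distance alone gives 264 × (1.02/7.90)² = 264 × 0.01667 = 4.401 R/h.
Further attenuation needed: 4.401/1.04 = 4.232.
n = log₂(4.232) = 2.081 half-value layers.
Thickness = 2.081 × 11.7 cm = 24.35 cm.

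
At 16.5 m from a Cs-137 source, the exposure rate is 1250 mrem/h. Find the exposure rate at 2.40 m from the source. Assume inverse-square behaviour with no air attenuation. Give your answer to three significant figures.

By the inverse-square law, the rate at 2.40 m is
(16.5/2.40)² = 47.27, so 1250 × 47.27 = 59090 mrem/h.

59100 mrem/h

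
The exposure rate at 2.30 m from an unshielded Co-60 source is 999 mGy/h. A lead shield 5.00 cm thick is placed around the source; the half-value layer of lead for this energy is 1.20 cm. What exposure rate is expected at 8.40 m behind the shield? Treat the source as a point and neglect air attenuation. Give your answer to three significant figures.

Distance alone: (2.30/8.40)² = 0.07497, so 999 × 0.07497 = 74.90 mGy/h.
Shield: 5.00/1.20 = 4.167 half-value layers → attenuation 2^(−4.167) = 0.05567.
Combined: 74.90 × 0.05567 = 4.170 mGy/h.

4.17 mGy/h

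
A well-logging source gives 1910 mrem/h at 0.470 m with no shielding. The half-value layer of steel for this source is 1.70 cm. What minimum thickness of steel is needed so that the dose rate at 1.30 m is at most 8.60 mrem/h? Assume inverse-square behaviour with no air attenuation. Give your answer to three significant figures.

At 1.30 m, distance alone gives 1910 × (0.470/1.30)² = 1910 × 0.1307 = 249.6 mrem/h.
Further attenuation needed: 249.6/8.60 = 29.02.
n = log₂(29.02) = 4.859 half-value layers.
Thickness = 4.859 × 1.70 cm = 8.260 cm.

8.26 cm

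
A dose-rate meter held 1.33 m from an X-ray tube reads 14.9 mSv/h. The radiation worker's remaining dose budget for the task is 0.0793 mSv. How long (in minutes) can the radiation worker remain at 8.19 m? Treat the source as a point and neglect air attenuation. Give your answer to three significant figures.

Intensity scales as (d₁/d₂)², so rate at 8.19 m:
14.9 × (1.33/8.19)² = 14.9 × 0.02637 = 0.3929 mSv/h.
Stay time = 0.0793 mSv ÷ 0.3929 mSv/h = 0.2018 h = 12.11 min.

12.1 min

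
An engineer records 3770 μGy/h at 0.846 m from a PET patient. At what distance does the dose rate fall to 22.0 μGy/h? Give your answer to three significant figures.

By the inverse-square law, d₂ = d₁·√(I₁/I₂).
I₁/I₂ = 3770/22.0 = 171.4, so d₂ = 0.846 × √171.4 = 11.08 m.

11.1 m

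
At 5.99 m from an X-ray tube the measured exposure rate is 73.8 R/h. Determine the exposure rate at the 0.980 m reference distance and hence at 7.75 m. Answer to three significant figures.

By the inverse-square law,
At 0.980 m: 73.8 × (5.99/0.980)² = 73.8 × 37.36 = 2757 R/h
At 7.75 m: 2757 × (0.980/7.75)² = 2757 × 0.01599 = 44.08 R/h.

2760 R/h; 44.1 R/h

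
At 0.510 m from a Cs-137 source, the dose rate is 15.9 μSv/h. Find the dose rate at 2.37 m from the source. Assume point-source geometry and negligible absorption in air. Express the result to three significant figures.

0.736 μSv/h

Using I₁d₁² = I₂d₂², the rate at 2.37 m is
(0.510/2.37)² = 0.04631, so 15.9 × 0.04631 = 0.7363 μSv/h.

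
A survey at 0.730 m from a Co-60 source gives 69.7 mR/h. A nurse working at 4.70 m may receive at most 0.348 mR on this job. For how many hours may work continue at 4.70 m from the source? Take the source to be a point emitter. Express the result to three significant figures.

0.207 h

Intensity scales as (d₁/d₂)², so rate at 4.70 m:
69.7 × (0.730/4.70)² = 69.7 × 0.02412 = 1.681 mR/h.
Stay time = 0.348 mR ÷ 1.681 mR/h = 0.2070 h.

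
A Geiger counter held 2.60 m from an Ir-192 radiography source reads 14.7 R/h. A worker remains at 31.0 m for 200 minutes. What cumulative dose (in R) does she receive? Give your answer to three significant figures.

0.345 R

Using I₁d₁² = I₂d₂², rate at 31.0 m:
(2.60/31.0)² = 0.007034, so 14.7 × 0.007034 = 0.1034 R/h.
Dose = rate × time = 0.1034 R/h × 3.333 h = 0.3446 R.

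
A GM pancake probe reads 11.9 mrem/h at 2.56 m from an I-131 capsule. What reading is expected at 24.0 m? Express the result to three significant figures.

Using I₁d₁² = I₂d₂², the rate at 24.0 m is
(2.56/24.0)² = 0.01138, so 11.9 × 0.01138 = 0.1354 mrem/h.

0.135 mrem/h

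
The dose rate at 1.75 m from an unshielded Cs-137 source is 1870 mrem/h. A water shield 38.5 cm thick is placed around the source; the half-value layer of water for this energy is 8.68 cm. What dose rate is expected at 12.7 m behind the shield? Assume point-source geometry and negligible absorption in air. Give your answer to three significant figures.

1.64 mrem/h

Distance alone: (1.75/12.7)² = 0.01899, so 1870 × 0.01899 = 35.51 mrem/h.
Shield: 38.5/8.68 = 4.435 half-value layers → attenuation 2^(−4.435) = 0.04623.
Combined: 35.51 × 0.04623 = 1.642 mrem/h.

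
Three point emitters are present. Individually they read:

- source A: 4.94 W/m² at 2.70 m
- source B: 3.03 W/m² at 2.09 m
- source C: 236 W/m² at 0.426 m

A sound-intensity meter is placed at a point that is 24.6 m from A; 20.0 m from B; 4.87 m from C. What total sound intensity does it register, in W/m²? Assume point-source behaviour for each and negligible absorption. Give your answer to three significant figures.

Each source contributes Iᵢ·(dᵢ/rᵢ)²; contributions add.
A: 4.94 × (2.70/24.6)² = 0.05951 W/m²
B: 3.03 × (2.09/20.0)² = 0.03309 W/m²
C: 236 × (0.426/4.87)² = 1.806 W/m²
Total = 0.05951 + 0.03309 + 1.806 = 1.899 W/m².

1.90 W/m²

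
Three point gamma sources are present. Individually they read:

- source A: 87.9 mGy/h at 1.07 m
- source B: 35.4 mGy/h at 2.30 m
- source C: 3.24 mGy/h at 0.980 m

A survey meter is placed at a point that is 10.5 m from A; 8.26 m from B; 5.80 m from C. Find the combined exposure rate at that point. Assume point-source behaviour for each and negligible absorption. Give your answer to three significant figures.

Each source contributes Iᵢ·(dᵢ/rᵢ)²; contributions add.
A: 87.9 × (1.07/10.5)² = 0.9128 mGy/h
B: 35.4 × (2.30/8.26)² = 2.745 mGy/h
C: 3.24 × (0.980/5.80)² = 0.09250 mGy/h
Total = 0.9128 + 2.745 + 0.09250 = 3.750 mGy/h.

3.75 mGy/h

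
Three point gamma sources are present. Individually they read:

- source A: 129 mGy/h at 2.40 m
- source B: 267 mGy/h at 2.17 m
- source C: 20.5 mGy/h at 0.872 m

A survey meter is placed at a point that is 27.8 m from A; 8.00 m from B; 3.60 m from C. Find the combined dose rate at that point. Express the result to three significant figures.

21.8 mGy/h

By superposition, sum each source's inverse-square contribution:
A: 129 × (2.40/27.8)² = 0.9614 mGy/h
B: 267 × (2.17/8.00)² = 19.64 mGy/h
C: 20.5 × (0.872/3.60)² = 1.203 mGy/h
Total = 0.9614 + 19.64 + 1.203 = 21.80 mGy/h.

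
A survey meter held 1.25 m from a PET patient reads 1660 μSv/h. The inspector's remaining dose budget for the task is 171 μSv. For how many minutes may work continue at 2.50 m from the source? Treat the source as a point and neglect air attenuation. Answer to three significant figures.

24.7 min

Intensity scales as (d₁/d₂)², so rate at 2.50 m:
1660 × (1.25/2.50)² = 1660 × 0.2500 = 415.0 μSv/h.
Stay time = 171 μSv ÷ 415.0 μSv/h = 0.4120 h = 24.72 min.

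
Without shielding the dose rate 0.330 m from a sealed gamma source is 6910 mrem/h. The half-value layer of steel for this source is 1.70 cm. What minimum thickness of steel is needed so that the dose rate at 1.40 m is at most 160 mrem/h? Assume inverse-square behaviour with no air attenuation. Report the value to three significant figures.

2.15 cm

At 1.40 m, distance alone gives 6910 × (0.330/1.40)² = 6910 × 0.05556 = 383.9 mrem/h.
Further attenuation needed: 383.9/160 = 2.399.
n = log₂(2.399) = 1.262 half-value layers.
Thickness = 1.262 × 1.70 cm = 2.145 cm.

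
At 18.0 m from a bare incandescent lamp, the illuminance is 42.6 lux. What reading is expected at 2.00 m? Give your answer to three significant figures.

3450 lux

Applying the 1/r² law, the rate at 2.00 m is
42.6 × (18.0/2.00)² = 42.6 × 81.00 = 3451 lux.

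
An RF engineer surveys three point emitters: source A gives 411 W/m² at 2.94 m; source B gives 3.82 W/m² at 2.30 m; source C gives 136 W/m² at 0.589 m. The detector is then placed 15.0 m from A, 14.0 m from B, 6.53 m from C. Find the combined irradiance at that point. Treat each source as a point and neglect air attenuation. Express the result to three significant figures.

17.0 W/m²

Each source contributes Iᵢ·(dᵢ/rᵢ)²; contributions add.
A: 411 × (2.94/15.0)² = 15.79 W/m²
B: 3.82 × (2.30/14.0)² = 0.1031 W/m²
C: 136 × (0.589/6.53)² = 1.106 W/m²
Total = 15.79 + 0.1031 + 1.106 = 17.00 W/m².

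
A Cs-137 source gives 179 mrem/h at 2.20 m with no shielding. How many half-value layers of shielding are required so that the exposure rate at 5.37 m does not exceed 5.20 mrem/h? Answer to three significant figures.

2.53 half-value layers

At 5.37 m, distance alone gives 179 × (2.20/5.37)² = 179 × 0.1678 = 30.04 mrem/h.
Further attenuation needed: 30.04/5.20 = 5.777.
n = log₂(5.777) = 2.530 half-value layers.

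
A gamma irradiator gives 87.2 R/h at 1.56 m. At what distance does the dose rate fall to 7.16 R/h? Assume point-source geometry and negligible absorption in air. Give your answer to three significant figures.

Intensity scales as (d₁/d₂)², so d₂ = d₁·√(I₁/I₂).
I₁/I₂ = 87.2/7.16 = 12.18, so d₂ = 1.56 × √12.18 = 5.444 m.

5.44 m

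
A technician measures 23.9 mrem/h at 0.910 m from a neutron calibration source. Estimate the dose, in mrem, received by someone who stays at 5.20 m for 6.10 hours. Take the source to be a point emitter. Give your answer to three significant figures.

4.46 mrem

Since intensity falls as 1/r², rate at 5.20 m:
23.9 × (0.910/5.20)² = 23.9 × 0.03062 = 0.7318 mrem/h.
Dose = rate × time = 0.7318 mrem/h × 6.100 h = 4.464 mrem.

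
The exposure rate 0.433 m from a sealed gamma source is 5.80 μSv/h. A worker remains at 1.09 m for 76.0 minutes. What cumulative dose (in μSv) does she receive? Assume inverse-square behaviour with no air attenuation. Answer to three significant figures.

1.16 μSv

Applying the 1/r² law, rate at 1.09 m:
5.80 × (0.433/1.09)² = 5.80 × 0.1578 = 0.9152 μSv/h.
Dose = rate × time = 0.9152 μSv/h × 1.267 h = 1.160 μSv.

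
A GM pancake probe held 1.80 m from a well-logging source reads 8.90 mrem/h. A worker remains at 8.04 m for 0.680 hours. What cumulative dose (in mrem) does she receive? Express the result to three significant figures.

0.303 mrem

By the inverse-square law, rate at 8.04 m:
8.90 × (1.80/8.04)² = 8.90 × 0.05012 = 0.4461 mrem/h.
Dose = rate × time = 0.4461 mrem/h × 0.6800 h = 0.3033 mrem.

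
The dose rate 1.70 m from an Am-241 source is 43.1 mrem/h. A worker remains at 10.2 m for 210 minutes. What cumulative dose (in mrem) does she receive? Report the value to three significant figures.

Applying the 1/r² law, rate at 10.2 m:
43.1 × (1.70/10.2)² = 43.1 × 0.02778 = 1.197 mrem/h.
Dose = rate × time = 1.197 mrem/h × 3.500 h = 4.190 mrem.

4.19 mrem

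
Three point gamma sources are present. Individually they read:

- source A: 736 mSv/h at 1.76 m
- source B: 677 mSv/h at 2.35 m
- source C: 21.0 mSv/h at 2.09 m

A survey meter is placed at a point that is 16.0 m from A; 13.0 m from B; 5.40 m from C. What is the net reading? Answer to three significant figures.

34.2 mSv/h

By superposition, sum each source's inverse-square contribution:
A: 736 × (1.76/16.0)² = 8.906 mSv/h
B: 677 × (2.35/13.0)² = 22.12 mSv/h
C: 21.0 × (2.09/5.40)² = 3.146 mSv/h
Total = 8.906 + 22.12 + 3.146 = 34.17 mSv/h.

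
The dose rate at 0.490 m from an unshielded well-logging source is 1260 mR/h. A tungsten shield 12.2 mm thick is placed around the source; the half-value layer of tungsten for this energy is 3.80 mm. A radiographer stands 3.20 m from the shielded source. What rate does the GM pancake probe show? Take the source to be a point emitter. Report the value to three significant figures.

Distance alone: 1260 × (0.490/3.20)² = 1260 × 0.02345 = 29.55 mR/h.
Shield: 12.2/3.80 = 3.211 half-value layers → attenuation 2^(−3.211) = 0.1080.
Combined: 29.55 × 0.1080 = 3.191 mR/h.

3.19 mR/h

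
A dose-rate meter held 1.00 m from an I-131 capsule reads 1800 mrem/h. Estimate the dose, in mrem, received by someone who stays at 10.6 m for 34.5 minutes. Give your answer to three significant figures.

Using I₁d₁² = I₂d₂², rate at 10.6 m:
1800 × (1.00/10.6)² = 1800 × 0.008900 = 16.02 mrem/h.
Dose = rate × time = 16.02 mrem/h × 0.5750 h = 9.211 mrem.

9.21 mrem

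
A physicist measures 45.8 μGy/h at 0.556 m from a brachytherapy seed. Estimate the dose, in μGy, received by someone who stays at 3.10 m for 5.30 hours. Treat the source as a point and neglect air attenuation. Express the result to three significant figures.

7.81 μGy

Applying the 1/r² law, rate at 3.10 m:
45.8 × (0.556/3.10)² = 45.8 × 0.03217 = 1.473 μGy/h.
Dose = rate × time = 1.473 μGy/h × 5.300 h = 7.807 μGy.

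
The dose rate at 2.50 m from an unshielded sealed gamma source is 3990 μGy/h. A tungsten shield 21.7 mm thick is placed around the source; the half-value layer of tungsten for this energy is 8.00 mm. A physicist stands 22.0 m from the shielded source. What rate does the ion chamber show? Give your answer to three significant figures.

7.86 μGy/h

Distance alone: (2.50/22.0)² = 0.01291, so 3990 × 0.01291 = 51.51 μGy/h.
Shield: 21.7/8.00 = 2.712 half-value layers → attenuation 2^(−2.712) = 0.1526.
Combined: 51.51 × 0.1526 = 7.860 μGy/h.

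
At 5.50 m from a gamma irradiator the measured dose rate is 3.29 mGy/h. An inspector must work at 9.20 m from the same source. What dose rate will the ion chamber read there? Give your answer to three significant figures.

Applying the 1/r² law, scaling from 5.50 m to 9.20 m:
3.29 × (5.50/9.20)² = 3.29 × 0.3574 = 1.176 mGy/h.

1.18 mGy/h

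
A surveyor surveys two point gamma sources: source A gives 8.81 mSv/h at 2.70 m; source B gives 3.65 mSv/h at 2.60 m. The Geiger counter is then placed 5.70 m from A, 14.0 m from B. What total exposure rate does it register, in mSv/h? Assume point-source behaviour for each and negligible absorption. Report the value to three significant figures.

Each source contributes Iᵢ·(dᵢ/rᵢ)²; contributions add.
A: 8.81 × (2.70/5.70)² = 1.977 mSv/h
B: 3.65 × (2.60/14.0)² = 0.1259 mSv/h
Total = 1.977 + 0.1259 = 2.103 mSv/h.

2.10 mSv/h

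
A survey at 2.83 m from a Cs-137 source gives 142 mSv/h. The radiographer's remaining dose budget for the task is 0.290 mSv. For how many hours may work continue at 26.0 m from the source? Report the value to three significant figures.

Since intensity falls as 1/r², rate at 26.0 m:
142 × (2.83/26.0)² = 142 × 0.01185 = 1.683 mSv/h.
Stay time = 0.290 mSv ÷ 1.683 mSv/h = 0.1723 h.

0.172 h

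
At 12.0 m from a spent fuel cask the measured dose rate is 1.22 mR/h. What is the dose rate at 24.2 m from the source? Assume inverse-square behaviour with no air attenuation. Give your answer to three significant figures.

Using I₁d₁² = I₂d₂², scaling from 12.0 m to 24.2 m:
1.22 × (12.0/24.2)² = 1.22 × 0.2459 = 0.3000 mR/h.

0.300 mR/h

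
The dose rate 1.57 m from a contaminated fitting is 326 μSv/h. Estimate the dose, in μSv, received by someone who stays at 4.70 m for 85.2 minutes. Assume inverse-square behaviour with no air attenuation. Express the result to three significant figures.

By the inverse-square law, rate at 4.70 m:
(1.57/4.70)² = 0.1116, so 326 × 0.1116 = 36.38 μSv/h.
Dose = rate × time = 36.38 μSv/h × 1.420 h = 51.66 μSv.

51.7 μSv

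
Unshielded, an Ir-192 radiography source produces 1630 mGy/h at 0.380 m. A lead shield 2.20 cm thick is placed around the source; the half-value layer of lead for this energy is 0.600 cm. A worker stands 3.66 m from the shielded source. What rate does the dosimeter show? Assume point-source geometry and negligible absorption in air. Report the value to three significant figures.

Distance alone: (0.380/3.66)² = 0.01078, so 1630 × 0.01078 = 17.57 mGy/h.
Shield: 2.20/0.600 = 3.667 half-value layers → attenuation 2^(−3.667) = 0.07873.
Combined: 17.57 × 0.07873 = 1.383 mGy/h.

1.38 mGy/h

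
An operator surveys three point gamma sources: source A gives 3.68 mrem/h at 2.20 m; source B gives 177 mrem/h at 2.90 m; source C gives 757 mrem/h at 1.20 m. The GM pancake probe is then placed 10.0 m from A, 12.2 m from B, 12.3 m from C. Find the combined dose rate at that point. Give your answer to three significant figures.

By superposition, sum each source's inverse-square contribution:
A: 3.68 × (2.20/10.0)² = 0.1781 mrem/h
B: 177 × (2.90/12.2)² = 10.00 mrem/h
C: 757 × (1.20/12.3)² = 7.205 mrem/h
Total = 0.1781 + 10.00 + 7.205 = 17.38 mrem/h.

17.4 mrem/h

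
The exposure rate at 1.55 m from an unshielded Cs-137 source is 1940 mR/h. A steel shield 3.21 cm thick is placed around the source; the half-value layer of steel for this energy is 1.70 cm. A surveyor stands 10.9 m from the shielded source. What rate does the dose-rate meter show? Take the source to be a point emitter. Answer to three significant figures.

10.6 mR/h

Distance alone: (1.55/10.9)² = 0.02022, so 1940 × 0.02022 = 39.23 mR/h.
Shield: 3.21/1.70 = 1.888 half-value layers → attenuation 2^(−1.888) = 0.2702.
Combined: 39.23 × 0.2702 = 10.60 mR/h.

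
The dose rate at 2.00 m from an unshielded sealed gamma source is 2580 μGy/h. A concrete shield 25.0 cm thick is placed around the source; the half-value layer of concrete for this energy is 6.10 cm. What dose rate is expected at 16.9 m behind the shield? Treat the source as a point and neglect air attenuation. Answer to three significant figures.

2.11 μGy/h

Distance alone: 2580 × (2.00/16.9)² = 2580 × 0.01401 = 36.15 μGy/h.
Shield: 25.0/6.10 = 4.098 half-value layers → attenuation 2^(−4.098) = 0.05840.
Combined: 36.15 × 0.05840 = 2.111 μGy/h.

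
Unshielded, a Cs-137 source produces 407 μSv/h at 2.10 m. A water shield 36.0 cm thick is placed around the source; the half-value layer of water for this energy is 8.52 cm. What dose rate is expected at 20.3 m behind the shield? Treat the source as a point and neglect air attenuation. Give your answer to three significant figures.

Distance alone: (2.10/20.3)² = 0.01070, so 407 × 0.01070 = 4.355 μSv/h.
Shield: 36.0/8.52 = 4.225 half-value layers → attenuation 2^(−4.225) = 0.05347.
Combined: 4.355 × 0.05347 = 0.2329 μSv/h.

0.233 μSv/h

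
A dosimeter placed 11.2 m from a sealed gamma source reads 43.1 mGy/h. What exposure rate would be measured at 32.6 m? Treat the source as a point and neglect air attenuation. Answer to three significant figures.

5.09 mGy/h

Intensity scales as (d₁/d₂)², so scaling from 11.2 m to 32.6 m:
(11.2/32.6)² = 0.1180, so 43.1 × 0.1180 = 5.086 mGy/h.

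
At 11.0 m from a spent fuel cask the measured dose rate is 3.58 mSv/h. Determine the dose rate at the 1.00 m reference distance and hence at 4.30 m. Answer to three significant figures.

Intensity scales as (d₁/d₂)², so
At 1.00 m: (11.0/1.00)² = 121.0, so 3.58 × 121.0 = 433.2 mSv/h
At 4.30 m: (1.00/4.30)² = 0.05408, so 433.2 × 0.05408 = 23.43 mSv/h.

433 mSv/h; 23.4 mSv/h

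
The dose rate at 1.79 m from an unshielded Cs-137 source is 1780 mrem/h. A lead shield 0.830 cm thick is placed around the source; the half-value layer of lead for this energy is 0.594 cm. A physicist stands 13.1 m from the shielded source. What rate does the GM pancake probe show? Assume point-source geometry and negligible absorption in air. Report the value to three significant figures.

Distance alone: (1.79/13.1)² = 0.01867, so 1780 × 0.01867 = 33.23 mrem/h.
Shield: 0.830/0.594 = 1.397 half-value layers → attenuation 2^(−1.397) = 0.3797.
Combined: 33.23 × 0.3797 = 12.62 mrem/h.

12.6 mrem/h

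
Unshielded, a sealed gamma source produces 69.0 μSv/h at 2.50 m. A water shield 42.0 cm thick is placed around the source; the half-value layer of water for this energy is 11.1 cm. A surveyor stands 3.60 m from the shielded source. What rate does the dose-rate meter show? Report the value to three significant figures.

Distance alone: 69.0 × (2.50/3.60)² = 69.0 × 0.4823 = 33.28 μSv/h.
Shield: 42.0/11.1 = 3.784 half-value layers → attenuation 2^(−3.784) = 0.07259.
Combined: 33.28 × 0.07259 = 2.416 μSv/h.

2.42 μSv/h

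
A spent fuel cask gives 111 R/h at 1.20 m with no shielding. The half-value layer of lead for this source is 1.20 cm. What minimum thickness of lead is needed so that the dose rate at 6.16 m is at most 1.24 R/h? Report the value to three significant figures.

2.12 cm

At 6.16 m, distance alone gives (1.20/6.16)² = 0.03795, so 111 × 0.03795 = 4.212 R/h.
Further attenuation needed: 4.212/1.24 = 3.397.
n = log₂(3.397) = 1.764 half-value layers.
Thickness = 1.764 × 1.20 cm = 2.117 cm.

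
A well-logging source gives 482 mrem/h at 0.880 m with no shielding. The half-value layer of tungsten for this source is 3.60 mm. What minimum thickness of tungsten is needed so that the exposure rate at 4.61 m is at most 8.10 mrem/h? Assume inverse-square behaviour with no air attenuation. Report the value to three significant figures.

4.02 mm

At 4.61 m, distance alone gives 482 × (0.880/4.61)² = 482 × 0.03644 = 17.56 mrem/h.
Further attenuation needed: 17.56/8.10 = 2.168.
n = log₂(2.168) = 1.116 half-value layers.
Thickness = 1.116 × 3.60 mm = 4.018 mm.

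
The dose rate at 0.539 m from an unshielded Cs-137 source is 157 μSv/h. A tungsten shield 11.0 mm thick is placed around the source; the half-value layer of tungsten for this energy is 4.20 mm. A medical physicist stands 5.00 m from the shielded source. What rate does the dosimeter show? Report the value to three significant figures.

Distance alone: (0.539/5.00)² = 0.01162, so 157 × 0.01162 = 1.824 μSv/h.
Shield: 11.0/4.20 = 2.619 half-value layers → attenuation 2^(−2.619) = 0.1628.
Combined: 1.824 × 0.1628 = 0.2969 μSv/h.

0.297 μSv/h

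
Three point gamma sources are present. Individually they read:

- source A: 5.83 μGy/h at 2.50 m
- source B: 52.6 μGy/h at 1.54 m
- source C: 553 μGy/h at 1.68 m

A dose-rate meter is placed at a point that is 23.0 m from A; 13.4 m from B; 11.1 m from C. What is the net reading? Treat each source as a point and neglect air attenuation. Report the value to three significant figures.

Each source contributes Iᵢ·(dᵢ/rᵢ)²; contributions add.
A: 5.83 × (2.50/23.0)² = 0.06888 μGy/h
B: 52.6 × (1.54/13.4)² = 0.6947 μGy/h
C: 553 × (1.68/11.1)² = 12.67 μGy/h
Total = 0.06888 + 0.6947 + 12.67 = 13.43 μGy/h.

13.4 μGy/h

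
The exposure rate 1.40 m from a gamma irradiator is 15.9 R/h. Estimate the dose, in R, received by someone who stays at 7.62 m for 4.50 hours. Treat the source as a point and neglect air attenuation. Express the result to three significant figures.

Applying the 1/r² law, rate at 7.62 m:
(1.40/7.62)² = 0.03376, so 15.9 × 0.03376 = 0.5368 R/h.
Dose = rate × time = 0.5368 R/h × 4.500 h = 2.416 R.

2.42 R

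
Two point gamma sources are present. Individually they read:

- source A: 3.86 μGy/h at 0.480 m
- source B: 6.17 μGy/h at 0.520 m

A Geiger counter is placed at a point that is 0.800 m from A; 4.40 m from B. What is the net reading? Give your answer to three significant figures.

Each source contributes Iᵢ·(dᵢ/rᵢ)²; contributions add.
A: 3.86 × (0.480/0.800)² = 1.390 μGy/h
B: 6.17 × (0.520/4.40)² = 0.08618 μGy/h
Total = 1.390 + 0.08618 = 1.476 μGy/h.

1.48 μGy/h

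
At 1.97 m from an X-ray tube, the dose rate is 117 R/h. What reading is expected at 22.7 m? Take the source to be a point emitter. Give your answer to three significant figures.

0.881 R/h

Applying the 1/r² law, the rate at 22.7 m is
(1.97/22.7)² = 0.007531, so 117 × 0.007531 = 0.8811 R/h.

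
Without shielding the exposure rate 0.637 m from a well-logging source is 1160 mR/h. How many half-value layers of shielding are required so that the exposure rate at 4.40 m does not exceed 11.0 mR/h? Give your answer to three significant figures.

At 4.40 m, distance alone gives (0.637/4.40)² = 0.02096, so 1160 × 0.02096 = 24.31 mR/h.
Further attenuation needed: 24.31/11.0 = 2.210.
n = log₂(2.210) = 1.144 half-value layers.

1.14 half-value layers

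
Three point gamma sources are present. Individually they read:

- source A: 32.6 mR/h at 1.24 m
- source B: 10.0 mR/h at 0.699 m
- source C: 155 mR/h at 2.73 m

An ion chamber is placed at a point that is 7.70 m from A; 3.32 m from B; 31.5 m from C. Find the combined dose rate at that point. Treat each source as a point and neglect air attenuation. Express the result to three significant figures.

Each source contributes Iᵢ·(dᵢ/rᵢ)²; contributions add.
A: 32.6 × (1.24/7.70)² = 0.8454 mR/h
B: 10.0 × (0.699/3.32)² = 0.4433 mR/h
C: 155 × (2.73/31.5)² = 1.164 mR/h
Total = 0.8454 + 0.4433 + 1.164 = 2.453 mR/h.

2.45 mR/h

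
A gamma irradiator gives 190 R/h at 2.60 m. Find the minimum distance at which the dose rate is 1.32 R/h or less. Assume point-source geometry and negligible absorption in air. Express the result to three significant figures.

31.2 m

By the inverse-square law, d₂ = d₁·√(I₁/I₂).
I₁/I₂ = 190/1.32 = 143.9, so d₂ = 2.60 × √143.9 = 31.19 m.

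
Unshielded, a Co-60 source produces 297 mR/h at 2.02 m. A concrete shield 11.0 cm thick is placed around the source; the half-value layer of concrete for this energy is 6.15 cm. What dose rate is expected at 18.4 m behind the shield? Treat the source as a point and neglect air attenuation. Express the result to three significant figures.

1.04 mR/h

Distance alone: (2.02/18.4)² = 0.01205, so 297 × 0.01205 = 3.579 mR/h.
Shield: 11.0/6.15 = 1.789 half-value layers → attenuation 2^(−1.789) = 0.2894.
Combined: 3.579 × 0.2894 = 1.036 mR/h.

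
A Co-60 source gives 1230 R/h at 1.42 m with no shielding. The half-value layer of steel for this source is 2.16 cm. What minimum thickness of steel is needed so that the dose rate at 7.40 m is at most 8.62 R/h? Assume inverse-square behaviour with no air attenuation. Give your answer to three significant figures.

At 7.40 m, distance alone gives 1230 × (1.42/7.40)² = 1230 × 0.03682 = 45.29 R/h.
Further attenuation needed: 45.29/8.62 = 5.254.
n = log₂(5.254) = 2.393 half-value layers.
Thickness = 2.393 × 2.16 cm = 5.169 cm.

5.17 cm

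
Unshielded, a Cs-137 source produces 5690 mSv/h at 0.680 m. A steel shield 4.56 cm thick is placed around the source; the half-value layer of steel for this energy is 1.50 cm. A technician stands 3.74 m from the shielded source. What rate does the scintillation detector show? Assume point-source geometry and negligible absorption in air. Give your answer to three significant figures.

Distance alone: 5690 × (0.680/3.74)² = 5690 × 0.03306 = 188.1 mSv/h.
Shield: 4.56/1.50 = 3.040 half-value layers → attenuation 2^(−3.040) = 0.1216.
Combined: 188.1 × 0.1216 = 22.87 mSv/h.

22.9 mSv/h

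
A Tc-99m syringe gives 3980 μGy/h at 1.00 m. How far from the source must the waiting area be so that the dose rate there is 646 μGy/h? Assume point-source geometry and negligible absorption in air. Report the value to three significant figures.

Using I₁d₁² = I₂d₂², d₂ = d₁·√(I₁/I₂).
I₁/I₂ = 3980/646 = 6.161, so d₂ = 1.00 × √6.161 = 2.482 m.

2.48 m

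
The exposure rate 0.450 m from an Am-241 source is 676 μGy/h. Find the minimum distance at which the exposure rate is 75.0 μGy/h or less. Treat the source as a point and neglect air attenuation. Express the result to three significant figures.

Using I₁d₁² = I₂d₂², d₂ = d₁·√(I₁/I₂).
I₁/I₂ = 676/75.0 = 9.013, so d₂ = 0.450 × √9.013 = 1.351 m.

1.35 m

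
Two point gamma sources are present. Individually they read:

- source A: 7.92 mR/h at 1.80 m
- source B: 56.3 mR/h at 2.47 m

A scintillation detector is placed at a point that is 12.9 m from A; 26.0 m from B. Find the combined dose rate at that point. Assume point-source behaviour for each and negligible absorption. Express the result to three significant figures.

0.662 mR/h

Each source contributes Iᵢ·(dᵢ/rᵢ)²; contributions add.
A: 7.92 × (1.80/12.9)² = 0.1542 mR/h
B: 56.3 × (2.47/26.0)² = 0.5081 mR/h
Total = 0.1542 + 0.5081 = 0.6623 mR/h.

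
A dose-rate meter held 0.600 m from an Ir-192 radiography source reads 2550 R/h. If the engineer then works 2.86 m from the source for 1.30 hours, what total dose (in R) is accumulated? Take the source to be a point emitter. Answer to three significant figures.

146 R

By the inverse-square law, rate at 2.86 m:
2550 × (0.600/2.86)² = 2550 × 0.04401 = 112.2 R/h.
Dose = rate × time = 112.2 R/h × 1.300 h = 145.9 R.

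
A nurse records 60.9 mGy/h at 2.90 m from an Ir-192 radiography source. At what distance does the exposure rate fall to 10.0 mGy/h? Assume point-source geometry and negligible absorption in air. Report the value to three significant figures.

Applying the 1/r² law, d₂ = d₁·√(I₁/I₂).
I₁/I₂ = 60.9/10.0 = 6.090, so d₂ = 2.90 × √6.090 = 7.157 m.

7.16 m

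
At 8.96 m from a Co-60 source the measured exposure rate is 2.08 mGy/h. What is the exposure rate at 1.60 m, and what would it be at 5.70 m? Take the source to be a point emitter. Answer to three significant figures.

Since intensity falls as 1/r²,
At 1.60 m: (8.96/1.60)² = 31.36, so 2.08 × 31.36 = 65.23 mGy/h
At 5.70 m: (1.60/5.70)² = 0.07879, so 65.23 × 0.07879 = 5.139 mGy/h.

65.2 mGy/h; 5.14 mGy/h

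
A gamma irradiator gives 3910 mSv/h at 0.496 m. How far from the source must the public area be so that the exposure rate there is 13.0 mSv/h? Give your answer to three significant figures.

8.60 m

By the inverse-square law, d₂ = d₁·√(I₁/I₂).
I₁/I₂ = 3910/13.0 = 300.8, so d₂ = 0.496 × √300.8 = 8.602 m.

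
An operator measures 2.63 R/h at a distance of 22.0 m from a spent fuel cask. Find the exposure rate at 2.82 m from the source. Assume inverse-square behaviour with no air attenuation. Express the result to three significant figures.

160 R/h

By the inverse-square law, the rate at 2.82 m is
2.63 × (22.0/2.82)² = 2.63 × 60.86 = 160.1 R/h.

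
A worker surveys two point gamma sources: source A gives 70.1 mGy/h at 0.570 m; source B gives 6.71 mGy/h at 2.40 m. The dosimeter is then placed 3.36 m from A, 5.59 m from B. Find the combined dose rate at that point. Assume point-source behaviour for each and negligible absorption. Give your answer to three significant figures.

3.25 mGy/h

By superposition, sum each source's inverse-square contribution:
A: 70.1 × (0.570/3.36)² = 2.017 mGy/h
B: 6.71 × (2.40/5.59)² = 1.237 mGy/h
Total = 2.017 + 1.237 = 3.254 mGy/h.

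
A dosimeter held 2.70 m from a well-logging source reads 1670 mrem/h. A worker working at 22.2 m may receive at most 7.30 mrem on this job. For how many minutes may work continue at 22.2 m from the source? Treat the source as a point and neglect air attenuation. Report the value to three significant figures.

By the inverse-square law, rate at 22.2 m:
(2.70/22.2)² = 0.01479, so 1670 × 0.01479 = 24.70 mrem/h.
Stay time = 7.30 mrem ÷ 24.70 mrem/h = 0.2955 h = 17.73 min.

17.7 min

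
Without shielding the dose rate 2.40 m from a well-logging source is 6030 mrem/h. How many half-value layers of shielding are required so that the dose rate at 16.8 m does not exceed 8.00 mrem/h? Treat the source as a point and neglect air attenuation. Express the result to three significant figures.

At 16.8 m, distance alone gives 6030 × (2.40/16.8)² = 6030 × 0.02041 = 123.1 mrem/h.
Further attenuation needed: 123.1/8.00 = 15.39.
n = log₂(15.39) = 3.944 half-value layers.

3.94 half-value layers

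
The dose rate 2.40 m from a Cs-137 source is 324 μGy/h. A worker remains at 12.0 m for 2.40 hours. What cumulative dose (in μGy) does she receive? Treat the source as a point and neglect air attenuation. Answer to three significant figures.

By the inverse-square law, rate at 12.0 m:
(2.40/12.0)² = 0.04000, so 324 × 0.04000 = 12.96 μGy/h.
Dose = rate × time = 12.96 μGy/h × 2.400 h = 31.10 μGy.

31.1 μGy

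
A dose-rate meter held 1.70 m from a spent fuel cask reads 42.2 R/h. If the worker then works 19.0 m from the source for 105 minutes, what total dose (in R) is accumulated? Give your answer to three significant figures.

Applying the 1/r² law, rate at 19.0 m:
(1.70/19.0)² = 0.008006, so 42.2 × 0.008006 = 0.3379 R/h.
Dose = rate × time = 0.3379 R/h × 1.750 h = 0.5913 R.

0.591 R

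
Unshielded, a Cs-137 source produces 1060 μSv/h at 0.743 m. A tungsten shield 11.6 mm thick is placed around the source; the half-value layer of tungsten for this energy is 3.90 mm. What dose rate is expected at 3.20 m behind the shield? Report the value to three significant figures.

7.27 μSv/h

Distance alone: 1060 × (0.743/3.20)² = 1060 × 0.05391 = 57.14 μSv/h.
Shield: 11.6/3.90 = 2.974 half-value layers → attenuation 2^(−2.974) = 0.1273.
Combined: 57.14 × 0.1273 = 7.274 μSv/h.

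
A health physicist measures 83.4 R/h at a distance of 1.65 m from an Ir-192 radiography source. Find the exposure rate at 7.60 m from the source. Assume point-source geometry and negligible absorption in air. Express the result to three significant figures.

Applying the 1/r² law, the rate at 7.60 m is
83.4 × (1.65/7.60)² = 83.4 × 0.04713 = 3.931 R/h.

3.93 R/h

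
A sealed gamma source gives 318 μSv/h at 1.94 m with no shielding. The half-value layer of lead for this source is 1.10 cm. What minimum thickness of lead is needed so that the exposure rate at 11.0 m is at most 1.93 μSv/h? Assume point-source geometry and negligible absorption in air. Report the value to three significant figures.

2.59 cm

At 11.0 m, distance alone gives (1.94/11.0)² = 0.03110, so 318 × 0.03110 = 9.890 μSv/h.
Further attenuation needed: 9.890/1.93 = 5.124.
n = log₂(5.124) = 2.357 half-value layers.
Thickness = 2.357 × 1.10 cm = 2.593 cm.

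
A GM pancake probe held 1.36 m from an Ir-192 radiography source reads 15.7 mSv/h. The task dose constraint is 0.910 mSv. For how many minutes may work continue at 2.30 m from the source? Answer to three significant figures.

9.95 min

Applying the 1/r² law, rate at 2.30 m:
15.7 × (1.36/2.30)² = 15.7 × 0.3496 = 5.489 mSv/h.
Stay time = 0.910 mSv ÷ 5.489 mSv/h = 0.1658 h = 9.948 min.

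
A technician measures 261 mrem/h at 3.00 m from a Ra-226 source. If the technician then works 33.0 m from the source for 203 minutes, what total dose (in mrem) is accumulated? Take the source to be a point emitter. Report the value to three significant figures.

7.30 mrem

Intensity scales as (d₁/d₂)², so rate at 33.0 m:
261 × (3.00/33.0)² = 261 × 0.008264 = 2.157 mrem/h.
Dose = rate × time = 2.157 mrem/h × 3.383 h = 7.297 mrem.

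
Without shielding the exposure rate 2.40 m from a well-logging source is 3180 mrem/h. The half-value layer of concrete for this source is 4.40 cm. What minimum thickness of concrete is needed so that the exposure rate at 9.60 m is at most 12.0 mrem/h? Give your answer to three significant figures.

17.8 cm

At 9.60 m, distance alone gives (2.40/9.60)² = 0.06250, so 3180 × 0.06250 = 198.8 mrem/h.
Further attenuation needed: 198.8/12.0 = 16.57.
n = log₂(16.57) = 4.051 half-value layers.
Thickness = 4.051 × 4.40 cm = 17.82 cm.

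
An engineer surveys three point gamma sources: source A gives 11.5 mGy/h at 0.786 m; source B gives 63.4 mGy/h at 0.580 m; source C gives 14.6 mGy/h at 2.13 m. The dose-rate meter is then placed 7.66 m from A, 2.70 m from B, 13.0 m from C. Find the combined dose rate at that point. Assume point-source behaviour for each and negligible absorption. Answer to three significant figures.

3.44 mGy/h

By superposition, sum each source's inverse-square contribution:
A: 11.5 × (0.786/7.66)² = 0.1211 mGy/h
B: 63.4 × (0.580/2.70)² = 2.926 mGy/h
C: 14.6 × (2.13/13.0)² = 0.3919 mGy/h
Total = 0.1211 + 2.926 + 0.3919 = 3.439 mGy/h.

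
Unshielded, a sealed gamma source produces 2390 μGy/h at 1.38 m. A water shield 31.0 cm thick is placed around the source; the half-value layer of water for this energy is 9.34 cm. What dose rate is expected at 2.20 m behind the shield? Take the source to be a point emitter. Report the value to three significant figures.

94.2 μGy/h

Distance alone: (1.38/2.20)² = 0.3935, so 2390 × 0.3935 = 940.5 μGy/h.
Shield: 31.0/9.34 = 3.319 half-value layers → attenuation 2^(−3.319) = 0.1002.
Combined: 940.5 × 0.1002 = 94.24 μGy/h.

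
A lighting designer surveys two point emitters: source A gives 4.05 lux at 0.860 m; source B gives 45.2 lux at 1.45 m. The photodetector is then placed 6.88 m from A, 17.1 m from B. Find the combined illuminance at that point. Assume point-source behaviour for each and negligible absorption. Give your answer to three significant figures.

By superposition, sum each source's inverse-square contribution:
A: 4.05 × (0.860/6.88)² = 0.06328 lux
B: 45.2 × (1.45/17.1)² = 0.3250 lux
Total = 0.06328 + 0.3250 = 0.3883 lux.

0.388 lux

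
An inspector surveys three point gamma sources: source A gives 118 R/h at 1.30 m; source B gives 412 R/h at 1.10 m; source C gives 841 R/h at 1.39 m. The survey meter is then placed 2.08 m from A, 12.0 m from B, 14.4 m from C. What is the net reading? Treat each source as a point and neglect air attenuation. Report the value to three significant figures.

By superposition, sum each source's inverse-square contribution:
A: 118 × (1.30/2.08)² = 46.09 R/h
B: 412 × (1.10/12.0)² = 3.462 R/h
C: 841 × (1.39/14.4)² = 7.836 R/h
Total = 46.09 + 3.462 + 7.836 = 57.39 R/h.

57.4 R/h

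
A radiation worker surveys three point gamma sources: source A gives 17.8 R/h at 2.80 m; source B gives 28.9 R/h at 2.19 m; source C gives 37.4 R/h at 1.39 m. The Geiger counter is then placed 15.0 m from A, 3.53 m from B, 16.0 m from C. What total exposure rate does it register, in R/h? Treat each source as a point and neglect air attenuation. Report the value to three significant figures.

By superposition, sum each source's inverse-square contribution:
A: 17.8 × (2.80/15.0)² = 0.6202 R/h
B: 28.9 × (2.19/3.53)² = 11.12 R/h
C: 37.4 × (1.39/16.0)² = 0.2823 R/h
Total = 0.6202 + 11.12 + 0.2823 = 12.02 R/h.

12.0 R/h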